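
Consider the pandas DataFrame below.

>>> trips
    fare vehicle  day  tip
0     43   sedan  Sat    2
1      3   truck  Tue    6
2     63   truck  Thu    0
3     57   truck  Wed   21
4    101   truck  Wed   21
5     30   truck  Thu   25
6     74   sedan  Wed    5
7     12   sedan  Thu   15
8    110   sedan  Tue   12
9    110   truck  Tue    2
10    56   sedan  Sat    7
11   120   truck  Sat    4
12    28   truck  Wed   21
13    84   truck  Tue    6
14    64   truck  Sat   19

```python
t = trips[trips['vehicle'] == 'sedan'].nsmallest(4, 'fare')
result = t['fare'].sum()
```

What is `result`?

filter rows where vehicle == 'sedan':
    fare vehicle  day  tip
0     43   sedan  Sat    2
6     74   sedan  Wed    5
7     12   sedan  Thu   15
8    110   sedan  Tue   12
10    56   sedan  Sat    7
take 4 rows with smallest fare:
    fare vehicle  day  tip
7     12   sedan  Thu   15
0     43   sedan  Sat    2
10    56   sedan  Sat    7
6     74   sedan  Wed    5
So sum() = 185.

185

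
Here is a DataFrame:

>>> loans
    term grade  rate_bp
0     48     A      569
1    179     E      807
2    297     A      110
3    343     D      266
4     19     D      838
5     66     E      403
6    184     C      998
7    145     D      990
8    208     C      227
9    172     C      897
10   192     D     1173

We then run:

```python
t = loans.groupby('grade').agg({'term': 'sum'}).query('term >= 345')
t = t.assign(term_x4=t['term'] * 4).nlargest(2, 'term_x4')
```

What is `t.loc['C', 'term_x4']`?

2256

group by grade, sum of term:
       term
grade      
A       345
C       564
D       699
E       245
filter rows where term >= 345:
       term
grade      
A       345
C       564
D       699
add column term_x4 = t['term'] * 4:
       term  term_x4
grade               
A       345     1380
C       564     2256
D       699     2796
take 2 rows with largest term_x4:
       term  term_x4
grade               
D       699     2796
C       564     2256
The value at row 'C', column 'term_x4' is 2256.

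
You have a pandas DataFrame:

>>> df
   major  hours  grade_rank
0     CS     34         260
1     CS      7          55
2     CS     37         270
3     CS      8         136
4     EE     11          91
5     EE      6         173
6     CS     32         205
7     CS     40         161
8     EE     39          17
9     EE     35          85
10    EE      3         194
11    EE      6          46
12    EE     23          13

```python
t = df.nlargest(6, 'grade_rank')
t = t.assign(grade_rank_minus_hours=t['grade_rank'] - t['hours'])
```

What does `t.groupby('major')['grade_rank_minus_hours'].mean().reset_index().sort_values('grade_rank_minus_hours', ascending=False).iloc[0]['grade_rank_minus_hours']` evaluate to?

188.25

take 6 rows with largest grade_rank:
   major  hours  grade_rank
2     CS     37         270
0     CS     34         260
6     CS     32         205
10    EE      3         194
5     EE      6         173
7     CS     40         161
add column grade_rank_minus_hours = t['grade_rank'] - t['hours']:
   major  hours  grade_rank  grade_rank_minus_hours
2     CS     37         270                     233
0     CS     34         260                     226
6     CS     32         205                     173
10    EE      3         194                     191
5     EE      6         173                     167
7     CS     40         161                     121
group by major, mean of grade_rank_minus_hours:
major
CS    188.25
EE    179.00
Name: grade_rank_minus_hours, dtype: float64
reset_index():
  major  grade_rank_minus_hours
0    CS                  188.25
1    EE                  179.00
sort by grade_rank_minus_hours descending:
  major  grade_rank_minus_hours
0    CS                  188.25
1    EE                  179.00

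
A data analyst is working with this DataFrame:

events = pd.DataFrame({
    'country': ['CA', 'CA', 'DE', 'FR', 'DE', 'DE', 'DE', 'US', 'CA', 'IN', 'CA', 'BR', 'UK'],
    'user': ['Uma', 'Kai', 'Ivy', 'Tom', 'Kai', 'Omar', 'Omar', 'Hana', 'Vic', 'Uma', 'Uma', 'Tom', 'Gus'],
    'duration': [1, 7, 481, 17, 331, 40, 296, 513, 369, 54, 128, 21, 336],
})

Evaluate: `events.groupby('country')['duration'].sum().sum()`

group by country, sum of duration:
country
BR      21
CA     505
DE    1148
FR      17
IN      54
UK     336
US     513
Name: duration, dtype: int64

2594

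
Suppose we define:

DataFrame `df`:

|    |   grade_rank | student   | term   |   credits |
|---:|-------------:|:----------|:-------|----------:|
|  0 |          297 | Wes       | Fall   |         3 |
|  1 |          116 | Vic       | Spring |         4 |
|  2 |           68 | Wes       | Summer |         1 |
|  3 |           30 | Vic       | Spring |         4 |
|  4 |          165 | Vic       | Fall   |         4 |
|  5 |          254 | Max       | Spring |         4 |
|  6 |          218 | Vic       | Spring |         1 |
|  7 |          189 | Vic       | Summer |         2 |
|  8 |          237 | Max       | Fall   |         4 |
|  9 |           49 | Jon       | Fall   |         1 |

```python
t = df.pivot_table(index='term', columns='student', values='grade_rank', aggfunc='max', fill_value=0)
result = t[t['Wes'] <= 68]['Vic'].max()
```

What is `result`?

pivot: rows=term, cols=student, max(grade_rank):
student  Jon  Max  Vic  Wes
term                       
Fall      49  237  165  297
Spring     0  254  218    0
Summer     0    0  189   68
filter rows where Wes <= 68:
student  Jon  Max  Vic  Wes
term                       
Spring     0  254  218    0
Summer     0    0  189   68

218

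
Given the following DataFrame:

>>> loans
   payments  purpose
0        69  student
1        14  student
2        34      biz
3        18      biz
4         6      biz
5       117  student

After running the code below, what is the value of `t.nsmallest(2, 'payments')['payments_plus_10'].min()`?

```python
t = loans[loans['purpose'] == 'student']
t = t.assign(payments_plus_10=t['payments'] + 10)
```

filter rows where purpose == 'student':
   payments  purpose
0        69  student
1        14  student
5       117  student
add column payments_plus_10 = t['payments'] + 10:
   payments  purpose  payments_plus_10
0        69  student                79
1        14  student                24
5       117  student               127
take 2 rows with smallest payments:
   payments  purpose  payments_plus_10
1        14  student                24
0        69  student                79
Reading off the min of column 'payments_plus_10', we get 24.

24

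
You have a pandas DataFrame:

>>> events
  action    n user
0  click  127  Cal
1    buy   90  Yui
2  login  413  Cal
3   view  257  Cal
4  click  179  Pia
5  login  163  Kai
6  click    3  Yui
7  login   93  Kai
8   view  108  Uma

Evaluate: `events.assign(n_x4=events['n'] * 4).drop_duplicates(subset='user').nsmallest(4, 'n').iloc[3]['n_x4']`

add column n_x4 = events['n'] * 4:
  action    n user  n_x4
0  click  127  Cal   508
1    buy   90  Yui   360
2  login  413  Cal  1652
3   view  257  Cal  1028
4  click  179  Pia   716
5  login  163  Kai   652
6  click    3  Yui    12
7  login   93  Kai   372
8   view  108  Uma   432
drop duplicate user (keep=first):
  action    n user  n_x4
0  click  127  Cal   508
1    buy   90  Yui   360
4  click  179  Pia   716
5  login  163  Kai   652
8   view  108  Uma   432
take 4 rows with smallest n:
  action    n user  n_x4
1    buy   90  Yui   360
8   view  108  Uma   432
0  click  127  Cal   508
5  login  163  Kai   652

652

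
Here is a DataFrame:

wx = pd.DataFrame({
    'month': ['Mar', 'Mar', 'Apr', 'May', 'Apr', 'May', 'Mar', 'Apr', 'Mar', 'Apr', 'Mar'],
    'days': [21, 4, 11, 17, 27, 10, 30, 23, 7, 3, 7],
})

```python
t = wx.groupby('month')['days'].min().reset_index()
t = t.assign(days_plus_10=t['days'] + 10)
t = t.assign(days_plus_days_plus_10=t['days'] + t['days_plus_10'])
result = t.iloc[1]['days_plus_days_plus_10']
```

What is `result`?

18

group by month, min of days:
month
Apr     3
Mar     4
May    10
Name: days, dtype: int64
reset_index():
  month  days
0   Apr     3
1   Mar     4
2   May    10
add column days_plus_10 = t['days'] + 10:
  month  days  days_plus_10
0   Apr     3            13
1   Mar     4            14
2   May    10            20
add column days_plus_days_plus_10 = t['days'] + t['days_plus_10']:
  month  days  days_plus_10  days_plus_days_plus_10
0   Apr     3            13                      16
1   Mar     4            14                      18
2   May    10            20                      30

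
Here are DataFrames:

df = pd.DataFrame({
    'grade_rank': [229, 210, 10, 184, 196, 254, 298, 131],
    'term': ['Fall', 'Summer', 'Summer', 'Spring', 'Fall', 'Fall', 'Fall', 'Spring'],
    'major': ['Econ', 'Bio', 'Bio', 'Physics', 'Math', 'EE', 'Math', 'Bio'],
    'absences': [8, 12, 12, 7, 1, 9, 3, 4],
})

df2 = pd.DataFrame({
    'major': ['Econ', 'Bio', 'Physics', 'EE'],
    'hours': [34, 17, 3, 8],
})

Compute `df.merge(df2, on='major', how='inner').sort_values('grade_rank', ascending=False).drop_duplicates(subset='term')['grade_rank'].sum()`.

merge on 'major' (how='inner') → 6 rows:
   grade_rank    term    major  absences  hours
0         229    Fall     Econ         8     34
1         210  Summer      Bio        12     17
2          10  Summer      Bio        12     17
3         184  Spring  Physics         7      3
4         254    Fall       EE         9      8
5         131  Spring      Bio         4     17
sort by grade_rank descending:
   grade_rank    term    major  absences  hours
4         254    Fall       EE         9      8
0         229    Fall     Econ         8     34
1         210  Summer      Bio        12     17
3         184  Spring  Physics         7      3
5         131  Spring      Bio         4     17
2          10  Summer      Bio        12     17
drop duplicate term (keep=first):
   grade_rank    term    major  absences  hours
4         254    Fall       EE         9      8
1         210  Summer      Bio        12     17
3         184  Spring  Physics         7      3

648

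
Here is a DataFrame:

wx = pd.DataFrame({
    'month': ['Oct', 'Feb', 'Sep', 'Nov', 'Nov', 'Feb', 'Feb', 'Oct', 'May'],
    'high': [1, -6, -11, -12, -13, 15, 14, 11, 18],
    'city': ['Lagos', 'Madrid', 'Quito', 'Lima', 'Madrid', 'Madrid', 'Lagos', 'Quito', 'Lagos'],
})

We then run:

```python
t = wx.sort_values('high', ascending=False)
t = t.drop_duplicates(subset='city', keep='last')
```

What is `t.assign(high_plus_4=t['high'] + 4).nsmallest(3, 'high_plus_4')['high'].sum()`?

-36

sort by high descending:
  month  high    city
8   May    18   Lagos
5   Feb    15  Madrid
6   Feb    14   Lagos
7   Oct    11   Quito
0   Oct     1   Lagos
1   Feb    -6  Madrid
2   Sep   -11   Quito
3   Nov   -12    Lima
4   Nov   -13  Madrid
drop duplicate city (keep=last):
  month  high    city
0   Oct     1   Lagos
2   Sep   -11   Quito
3   Nov   -12    Lima
4   Nov   -13  Madrid
add column high_plus_4 = t['high'] + 4:
  month  high    city  high_plus_4
0   Oct     1   Lagos            5
2   Sep   -11   Quito           -7
3   Nov   -12    Lima           -8
4   Nov   -13  Madrid           -9
take 3 rows with smallest high_plus_4:
  month  high    city  high_plus_4
4   Nov   -13  Madrid           -9
3   Nov   -12    Lima           -8
2   Sep   -11   Quito           -7
The sum of column 'high' is -36.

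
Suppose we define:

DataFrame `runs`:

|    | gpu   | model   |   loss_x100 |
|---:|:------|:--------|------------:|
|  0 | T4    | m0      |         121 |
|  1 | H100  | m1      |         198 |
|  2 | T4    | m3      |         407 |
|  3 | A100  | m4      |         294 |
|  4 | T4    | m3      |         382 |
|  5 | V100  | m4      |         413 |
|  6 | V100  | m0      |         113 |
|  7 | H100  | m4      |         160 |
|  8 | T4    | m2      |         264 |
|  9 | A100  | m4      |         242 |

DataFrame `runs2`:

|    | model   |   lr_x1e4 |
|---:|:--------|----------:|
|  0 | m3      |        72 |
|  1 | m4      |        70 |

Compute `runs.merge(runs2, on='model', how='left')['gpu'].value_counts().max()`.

merge on 'model' (how='left') → 10 rows:
    gpu model  loss_x100  lr_x1e4
0    T4    m0        121      NaN
1  H100    m1        198      NaN
2    T4    m3        407     72.0
3  A100    m4        294     70.0
4    T4    m3        382     72.0
5  V100    m4        413     70.0
6  V100    m0        113      NaN
7  H100    m4        160     70.0
8    T4    m2        264      NaN
9  A100    m4        242     70.0
value_counts of gpu:
gpu
T4      4
H100    2
A100    2
V100    2
Name: count, dtype: int64
Finally, max of the resulting series = 4.

4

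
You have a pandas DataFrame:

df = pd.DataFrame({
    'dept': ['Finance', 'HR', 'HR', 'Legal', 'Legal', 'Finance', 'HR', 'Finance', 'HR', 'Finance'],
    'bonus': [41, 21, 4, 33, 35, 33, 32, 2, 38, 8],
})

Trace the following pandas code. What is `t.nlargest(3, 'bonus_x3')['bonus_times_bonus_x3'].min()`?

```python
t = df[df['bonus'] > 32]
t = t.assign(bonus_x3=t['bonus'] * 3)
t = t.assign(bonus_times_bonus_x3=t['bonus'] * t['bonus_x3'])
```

filter rows where bonus > 32:
      dept  bonus
0  Finance     41
3    Legal     33
4    Legal     35
5  Finance     33
8       HR     38
add column bonus_x3 = t['bonus'] * 3:
      dept  bonus  bonus_x3
0  Finance     41       123
3    Legal     33        99
4    Legal     35       105
5  Finance     33        99
8       HR     38       114
add column bonus_times_bonus_x3 = t['bonus'] * t['bonus_x3']:
      dept  bonus  bonus_x3  bonus_times_bonus_x3
0  Finance     41       123                  5043
3    Legal     33        99                  3267
4    Legal     35       105                  3675
5  Finance     33        99                  3267
8       HR     38       114                  4332
take 3 rows with largest bonus_x3:
      dept  bonus  bonus_x3  bonus_times_bonus_x3
0  Finance     41       123                  5043
8       HR     38       114                  4332
4    Legal     35       105                  3675
Finally, min of column 'bonus_times_bonus_x3' = 3675.

3675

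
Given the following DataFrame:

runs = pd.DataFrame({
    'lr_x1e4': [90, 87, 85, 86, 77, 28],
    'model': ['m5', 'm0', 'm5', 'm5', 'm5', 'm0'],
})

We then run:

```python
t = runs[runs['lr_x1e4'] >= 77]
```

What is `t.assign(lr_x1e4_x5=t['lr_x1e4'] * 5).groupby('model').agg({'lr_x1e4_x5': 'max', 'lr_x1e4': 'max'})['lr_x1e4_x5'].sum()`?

filter rows where lr_x1e4 >= 77:
   lr_x1e4 model
0       90    m5
1       87    m0
2       85    m5
3       86    m5
4       77    m5
add column lr_x1e4_x5 = t['lr_x1e4'] * 5:
   lr_x1e4 model  lr_x1e4_x5
0       90    m5         450
1       87    m0         435
2       85    m5         425
3       86    m5         430
4       77    m5         385
group by model: max(lr_x1e4_x5), max(lr_x1e4):
       lr_x1e4_x5  lr_x1e4
model                     
m0            435       87
m5            450       90
sum of column 'lr_x1e4_x5' → 885

885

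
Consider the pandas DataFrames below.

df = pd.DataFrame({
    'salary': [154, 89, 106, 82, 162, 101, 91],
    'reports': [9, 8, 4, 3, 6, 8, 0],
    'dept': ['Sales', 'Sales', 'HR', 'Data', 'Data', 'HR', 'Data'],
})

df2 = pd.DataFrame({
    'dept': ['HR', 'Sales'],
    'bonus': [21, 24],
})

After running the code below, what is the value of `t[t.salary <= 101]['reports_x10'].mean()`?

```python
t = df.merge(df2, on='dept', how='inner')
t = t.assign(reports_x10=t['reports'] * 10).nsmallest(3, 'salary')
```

80.0

merge on 'dept' (how='inner') → 4 rows:
   salary  reports   dept  bonus
0     154        9  Sales     24
1      89        8  Sales     24
2     106        4     HR     21
3     101        8     HR     21
add column reports_x10 = t['reports'] * 10:
   salary  reports   dept  bonus  reports_x10
0     154        9  Sales     24           90
1      89        8  Sales     24           80
2     106        4     HR     21           40
3     101        8     HR     21           80
take 3 rows with smallest salary:
   salary  reports   dept  bonus  reports_x10
1      89        8  Sales     24           80
3     101        8     HR     21           80
2     106        4     HR     21           40
filter rows where salary <= 101:
   salary  reports   dept  bonus  reports_x10
1      89        8  Sales     24           80
3     101        8     HR     21           80
Taking the mean of column 'reports_x10' gives 80.0.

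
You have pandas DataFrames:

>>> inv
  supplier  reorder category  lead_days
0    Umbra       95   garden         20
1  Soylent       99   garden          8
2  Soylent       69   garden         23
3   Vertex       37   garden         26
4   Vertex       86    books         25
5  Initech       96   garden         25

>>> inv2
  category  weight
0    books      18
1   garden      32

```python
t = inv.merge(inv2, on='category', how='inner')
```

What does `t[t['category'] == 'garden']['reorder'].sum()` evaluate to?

396

merge on 'category' (how='inner') → 6 rows:
  supplier  reorder category  lead_days  weight
0    Umbra       95   garden         20      32
1  Soylent       99   garden          8      32
2  Soylent       69   garden         23      32
3   Vertex       37   garden         26      32
4   Vertex       86    books         25      18
5  Initech       96   garden         25      32
filter rows where category == 'garden':
  supplier  reorder category  lead_days  weight
0    Umbra       95   garden         20      32
1  Soylent       99   garden          8      32
2  Soylent       69   garden         23      32
3   Vertex       37   garden         26      32
5  Initech       96   garden         25      32
Reading off the sum of column 'reorder', we get 396.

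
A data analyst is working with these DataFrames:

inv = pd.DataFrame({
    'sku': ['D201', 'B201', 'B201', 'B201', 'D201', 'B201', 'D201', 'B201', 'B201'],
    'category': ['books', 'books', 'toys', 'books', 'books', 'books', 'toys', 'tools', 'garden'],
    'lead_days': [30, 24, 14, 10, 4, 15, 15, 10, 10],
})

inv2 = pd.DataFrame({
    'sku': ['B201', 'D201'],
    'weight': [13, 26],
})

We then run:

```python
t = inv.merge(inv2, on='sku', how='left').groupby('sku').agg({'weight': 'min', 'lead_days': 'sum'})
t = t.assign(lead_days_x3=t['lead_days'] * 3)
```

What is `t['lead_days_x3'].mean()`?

merge on 'sku' (how='left') → 9 rows:
    sku category  lead_days  weight
0  D201    books         30      26
1  B201    books         24      13
2  B201     toys         14      13
3  B201    books         10      13
4  D201    books          4      26
5  B201    books         15      13
6  D201     toys         15      26
7  B201    tools         10      13
8  B201   garden         10      13
group by sku: min(weight), sum(lead_days):
      weight  lead_days
sku                    
B201      13         83
D201      26         49
add column lead_days_x3 = t['lead_days'] * 3:
      weight  lead_days  lead_days_x3
sku                                  
B201      13         83           249
D201      26         49           147
Hence 198.0.

198.0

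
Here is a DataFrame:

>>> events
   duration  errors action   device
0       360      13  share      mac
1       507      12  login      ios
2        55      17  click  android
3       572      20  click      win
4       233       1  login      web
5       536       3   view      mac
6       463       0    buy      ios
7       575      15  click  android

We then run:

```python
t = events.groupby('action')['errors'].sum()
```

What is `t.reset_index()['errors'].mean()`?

16.2

group by action, sum of errors:
action
buy       0
click    52
login    13
share    13
view      3
Name: errors, dtype: int64
reset_index():
  action  errors
0    buy       0
1  click      52
2  login      13
3  share      13
4   view       3
Hence 16.2.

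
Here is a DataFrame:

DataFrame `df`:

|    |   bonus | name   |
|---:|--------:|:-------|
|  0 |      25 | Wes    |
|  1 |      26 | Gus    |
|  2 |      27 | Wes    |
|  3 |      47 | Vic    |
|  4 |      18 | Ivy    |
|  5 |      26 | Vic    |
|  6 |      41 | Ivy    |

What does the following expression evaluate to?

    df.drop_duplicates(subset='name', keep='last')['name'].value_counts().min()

drop duplicate name (keep=last):
   bonus name
1     26  Gus
2     27  Wes
5     26  Vic
6     41  Ivy
value_counts of name:
name
Gus    1
Wes    1
Vic    1
Ivy    1
Name: count, dtype: int64

1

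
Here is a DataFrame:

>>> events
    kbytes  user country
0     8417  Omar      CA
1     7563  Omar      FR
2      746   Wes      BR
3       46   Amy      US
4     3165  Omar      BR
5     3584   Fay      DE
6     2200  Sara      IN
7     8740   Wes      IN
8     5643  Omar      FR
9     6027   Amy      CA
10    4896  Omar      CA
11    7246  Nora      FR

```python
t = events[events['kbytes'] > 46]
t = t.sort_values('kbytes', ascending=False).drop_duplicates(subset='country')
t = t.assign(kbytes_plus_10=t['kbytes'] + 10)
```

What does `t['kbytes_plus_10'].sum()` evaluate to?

filter rows where kbytes > 46:
    kbytes  user country
0     8417  Omar      CA
1     7563  Omar      FR
2      746   Wes      BR
4     3165  Omar      BR
5     3584   Fay      DE
6     2200  Sara      IN
7     8740   Wes      IN
8     5643  Omar      FR
9     6027   Amy      CA
10    4896  Omar      CA
11    7246  Nora      FR
sort by kbytes descending:
    kbytes  user country
7     8740   Wes      IN
0     8417  Omar      CA
1     7563  Omar      FR
11    7246  Nora      FR
9     6027   Amy      CA
8     5643  Omar      FR
10    4896  Omar      CA
5     3584   Fay      DE
4     3165  Omar      BR
6     2200  Sara      IN
2      746   Wes      BR
drop duplicate country (keep=first):
   kbytes  user country
7    8740   Wes      IN
0    8417  Omar      CA
1    7563  Omar      FR
5    3584   Fay      DE
4    3165  Omar      BR
add column kbytes_plus_10 = t['kbytes'] + 10:
   kbytes  user country  kbytes_plus_10
7    8740   Wes      IN            8750
0    8417  Omar      CA            8427
1    7563  Omar      FR            7573
5    3584   Fay      DE            3594
4    3165  Omar      BR            3175
The sum of column 'kbytes_plus_10' is 31519.

31519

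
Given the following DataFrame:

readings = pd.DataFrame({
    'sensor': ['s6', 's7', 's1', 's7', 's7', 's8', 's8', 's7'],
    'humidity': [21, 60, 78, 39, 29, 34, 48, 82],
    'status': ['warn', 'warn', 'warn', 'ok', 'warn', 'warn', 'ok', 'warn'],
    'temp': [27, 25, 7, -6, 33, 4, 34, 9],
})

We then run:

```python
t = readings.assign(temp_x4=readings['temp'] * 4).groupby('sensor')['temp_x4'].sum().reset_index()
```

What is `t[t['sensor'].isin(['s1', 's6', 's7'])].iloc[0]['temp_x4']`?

add column temp_x4 = readings['temp'] * 4:
  sensor  humidity status  temp  temp_x4
0     s6        21   warn    27      108
1     s7        60   warn    25      100
2     s1        78   warn     7       28
3     s7        39     ok    -6      -24
4     s7        29   warn    33      132
5     s8        34   warn     4       16
6     s8        48     ok    34      136
7     s7        82   warn     9       36
group by sensor, sum of temp_x4:
sensor
s1     28
s6    108
s7    244
s8    152
Name: temp_x4, dtype: int64
reset_index():
  sensor  temp_x4
0     s1       28
1     s6      108
2     s7      244
3     s8      152
filter rows where sensor in ['s1', 's6', 's7']:
  sensor  temp_x4
0     s1       28
1     s6      108
2     s7      244
Reading off the value at position 0, column 'temp_x4', we get 28.

28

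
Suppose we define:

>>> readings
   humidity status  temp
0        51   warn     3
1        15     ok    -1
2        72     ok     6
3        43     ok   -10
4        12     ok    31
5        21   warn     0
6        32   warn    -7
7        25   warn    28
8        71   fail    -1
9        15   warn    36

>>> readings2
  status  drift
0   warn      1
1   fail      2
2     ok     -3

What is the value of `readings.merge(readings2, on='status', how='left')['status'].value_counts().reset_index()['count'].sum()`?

10

merge on 'status' (how='left') → 10 rows:
   humidity status  temp  drift
0        51   warn     3      1
1        15     ok    -1     -3
2        72     ok     6     -3
3        43     ok   -10     -3
4        12     ok    31     -3
5        21   warn     0      1
6        32   warn    -7      1
7        25   warn    28      1
8        71   fail    -1      2
9        15   warn    36      1
value_counts of status:
status
warn    5
ok      4
fail    1
Name: count, dtype: int64
reset_index():
  status  count
0   warn      5
1     ok      4
2   fail      1
Finally, sum of column 'count' = 10.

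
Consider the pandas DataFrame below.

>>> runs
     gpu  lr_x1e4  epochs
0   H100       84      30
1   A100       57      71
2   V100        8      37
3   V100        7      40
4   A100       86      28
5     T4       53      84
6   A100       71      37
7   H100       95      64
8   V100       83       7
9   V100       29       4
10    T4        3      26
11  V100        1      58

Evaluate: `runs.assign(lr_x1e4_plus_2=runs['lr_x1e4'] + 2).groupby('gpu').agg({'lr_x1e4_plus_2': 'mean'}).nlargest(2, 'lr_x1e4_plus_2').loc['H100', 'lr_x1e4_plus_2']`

add column lr_x1e4_plus_2 = runs['lr_x1e4'] + 2:
     gpu  lr_x1e4  epochs  lr_x1e4_plus_2
0   H100       84      30              86
1   A100       57      71              59
2   V100        8      37              10
3   V100        7      40               9
4   A100       86      28              88
5     T4       53      84              55
6   A100       71      37              73
7   H100       95      64              97
8   V100       83       7              85
9   V100       29       4              31
10    T4        3      26               5
11  V100        1      58               3
group by gpu, mean of lr_x1e4_plus_2:
      lr_x1e4_plus_2
gpu                 
A100       73.333333
H100       91.500000
T4         30.000000
V100       27.600000
take 2 rows with largest lr_x1e4_plus_2:
      lr_x1e4_plus_2
gpu                 
H100       91.500000
A100       73.333333

91.5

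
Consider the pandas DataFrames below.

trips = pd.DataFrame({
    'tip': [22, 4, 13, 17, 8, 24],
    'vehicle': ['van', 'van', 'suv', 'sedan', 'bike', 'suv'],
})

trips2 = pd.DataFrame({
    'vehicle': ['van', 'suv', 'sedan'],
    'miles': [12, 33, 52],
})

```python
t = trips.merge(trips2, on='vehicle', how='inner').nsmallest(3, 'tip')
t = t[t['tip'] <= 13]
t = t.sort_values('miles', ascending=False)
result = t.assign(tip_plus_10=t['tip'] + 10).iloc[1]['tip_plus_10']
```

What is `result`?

merge on 'vehicle' (how='inner') → 5 rows:
   tip vehicle  miles
0   22     van     12
1    4     van     12
2   13     suv     33
3   17   sedan     52
4   24     suv     33
take 3 rows with smallest tip:
   tip vehicle  miles
1    4     van     12
2   13     suv     33
3   17   sedan     52
filter rows where tip <= 13:
   tip vehicle  miles
1    4     van     12
2   13     suv     33
sort by miles descending:
   tip vehicle  miles
2   13     suv     33
1    4     van     12
add column tip_plus_10 = t['tip'] + 10:
   tip vehicle  miles  tip_plus_10
2   13     suv     33           23
1    4     van     12           14
The value at position 1, column 'tip_plus_10' is 14.

14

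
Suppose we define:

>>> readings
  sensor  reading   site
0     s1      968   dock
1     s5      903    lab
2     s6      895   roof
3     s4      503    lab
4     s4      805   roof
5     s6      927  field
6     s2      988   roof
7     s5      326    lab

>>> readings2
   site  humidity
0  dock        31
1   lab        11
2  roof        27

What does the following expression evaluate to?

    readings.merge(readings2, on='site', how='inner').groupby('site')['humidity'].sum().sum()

merge on 'site' (how='inner') → 7 rows:
  sensor  reading  site  humidity
0     s1      968  dock        31
1     s5      903   lab        11
2     s6      895  roof        27
3     s4      503   lab        11
4     s4      805  roof        27
5     s2      988  roof        27
6     s5      326   lab        11
group by site, sum of humidity:
site
dock    31
lab     33
roof    81
Name: humidity, dtype: int64
The sum of the resulting series is 145.

145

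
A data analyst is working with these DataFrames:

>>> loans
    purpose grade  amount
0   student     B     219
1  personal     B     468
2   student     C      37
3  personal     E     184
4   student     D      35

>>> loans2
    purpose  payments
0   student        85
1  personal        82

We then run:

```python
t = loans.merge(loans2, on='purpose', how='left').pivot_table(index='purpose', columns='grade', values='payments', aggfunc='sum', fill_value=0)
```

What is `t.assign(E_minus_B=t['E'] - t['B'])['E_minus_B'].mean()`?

merge on 'purpose' (how='left') → 5 rows:
    purpose grade  amount  payments
0   student     B     219        85
1  personal     B     468        82
2   student     C      37        85
3  personal     E     184        82
4   student     D      35        85
pivot: rows=purpose, cols=grade, sum(payments):
grade      B   C   D   E
purpose                 
personal  82   0   0  82
student   85  85  85   0
add column E_minus_B = t['E'] - t['B']:
grade      B   C   D   E  E_minus_B
purpose                            
personal  82   0   0  82          0
student   85  85  85   0        -85

-42.5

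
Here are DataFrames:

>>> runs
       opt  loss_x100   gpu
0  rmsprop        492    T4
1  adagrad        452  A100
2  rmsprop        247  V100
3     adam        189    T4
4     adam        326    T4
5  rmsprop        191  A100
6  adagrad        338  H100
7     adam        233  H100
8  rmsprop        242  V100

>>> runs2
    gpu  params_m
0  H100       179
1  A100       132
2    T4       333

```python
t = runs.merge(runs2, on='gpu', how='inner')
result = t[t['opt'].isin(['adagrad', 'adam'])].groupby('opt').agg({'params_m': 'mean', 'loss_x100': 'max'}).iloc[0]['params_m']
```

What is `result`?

merge on 'gpu' (how='inner') → 7 rows:
       opt  loss_x100   gpu  params_m
0  rmsprop        492    T4       333
1  adagrad        452  A100       132
2     adam        189    T4       333
3     adam        326    T4       333
4  rmsprop        191  A100       132
5  adagrad        338  H100       179
6     adam        233  H100       179
filter rows where opt in ['adagrad', 'adam']:
       opt  loss_x100   gpu  params_m
1  adagrad        452  A100       132
2     adam        189    T4       333
3     adam        326    T4       333
5  adagrad        338  H100       179
6     adam        233  H100       179
group by opt: mean(params_m), max(loss_x100):
           params_m  loss_x100
opt                           
adagrad  155.500000        452
adam     281.666667        326
Reading off the value at position 0, column 'params_m', we get 155.5.

155.5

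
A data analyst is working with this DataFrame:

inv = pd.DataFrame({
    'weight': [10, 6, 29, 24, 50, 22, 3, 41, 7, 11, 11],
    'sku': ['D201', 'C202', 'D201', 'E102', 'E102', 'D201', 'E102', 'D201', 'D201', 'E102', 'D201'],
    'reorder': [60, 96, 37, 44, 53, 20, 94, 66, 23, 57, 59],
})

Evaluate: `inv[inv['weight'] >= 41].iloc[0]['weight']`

filter rows where weight >= 41:
   weight   sku  reorder
4      50  E102       53
7      41  D201       66
Taking the value at position 0, column 'weight' gives 50.

50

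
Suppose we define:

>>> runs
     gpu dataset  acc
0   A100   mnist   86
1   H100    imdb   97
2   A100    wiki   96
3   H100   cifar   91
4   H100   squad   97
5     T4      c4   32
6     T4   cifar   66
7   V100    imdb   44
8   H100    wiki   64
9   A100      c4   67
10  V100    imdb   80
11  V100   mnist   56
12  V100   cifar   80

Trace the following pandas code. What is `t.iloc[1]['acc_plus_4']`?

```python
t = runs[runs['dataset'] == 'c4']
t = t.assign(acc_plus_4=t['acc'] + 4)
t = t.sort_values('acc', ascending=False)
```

filter rows where dataset == 'c4':
    gpu dataset  acc
5    T4      c4   32
9  A100      c4   67
add column acc_plus_4 = t['acc'] + 4:
    gpu dataset  acc  acc_plus_4
5    T4      c4   32          36
9  A100      c4   67          71
sort by acc descending:
    gpu dataset  acc  acc_plus_4
9  A100      c4   67          71
5    T4      c4   32          36
Reading off the value at position 1, column 'acc_plus_4', we get 36.

36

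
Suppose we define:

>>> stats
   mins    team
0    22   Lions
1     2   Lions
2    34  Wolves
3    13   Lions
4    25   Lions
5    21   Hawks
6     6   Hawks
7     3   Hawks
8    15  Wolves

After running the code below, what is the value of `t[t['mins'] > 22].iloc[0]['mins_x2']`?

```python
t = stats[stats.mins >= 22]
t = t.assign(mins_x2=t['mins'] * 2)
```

filter rows where mins >= 22:
   mins    team
0    22   Lions
2    34  Wolves
4    25   Lions
add column mins_x2 = t['mins'] * 2:
   mins    team  mins_x2
0    22   Lions       44
2    34  Wolves       68
4    25   Lions       50
filter rows where mins > 22:
   mins    team  mins_x2
2    34  Wolves       68
4    25   Lions       50
Finally, value at position 0, column 'mins_x2' = 68.

68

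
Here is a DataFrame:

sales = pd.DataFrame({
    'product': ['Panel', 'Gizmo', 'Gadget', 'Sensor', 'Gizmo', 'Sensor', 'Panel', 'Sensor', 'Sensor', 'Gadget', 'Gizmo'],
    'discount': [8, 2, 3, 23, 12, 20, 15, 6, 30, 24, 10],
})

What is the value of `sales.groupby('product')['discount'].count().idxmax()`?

Sensor

group by product, count of discount:
product
Gadget    2
Gizmo     3
Panel     2
Sensor    4
Name: discount, dtype: int64
So idxmax() = Sensor.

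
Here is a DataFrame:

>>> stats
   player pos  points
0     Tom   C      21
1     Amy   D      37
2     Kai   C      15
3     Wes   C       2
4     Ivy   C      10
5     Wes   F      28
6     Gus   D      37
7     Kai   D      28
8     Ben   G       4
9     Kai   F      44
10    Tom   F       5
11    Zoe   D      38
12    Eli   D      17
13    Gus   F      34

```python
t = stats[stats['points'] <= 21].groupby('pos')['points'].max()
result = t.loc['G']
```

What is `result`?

4

filter rows where points <= 21:
   player pos  points
0     Tom   C      21
2     Kai   C      15
3     Wes   C       2
4     Ivy   C      10
8     Ben   G       4
10    Tom   F       5
12    Eli   D      17
group by pos, max of points:
pos
C    21
D    17
F     5
G     4
Name: points, dtype: int64
Then the value at index 'G': 4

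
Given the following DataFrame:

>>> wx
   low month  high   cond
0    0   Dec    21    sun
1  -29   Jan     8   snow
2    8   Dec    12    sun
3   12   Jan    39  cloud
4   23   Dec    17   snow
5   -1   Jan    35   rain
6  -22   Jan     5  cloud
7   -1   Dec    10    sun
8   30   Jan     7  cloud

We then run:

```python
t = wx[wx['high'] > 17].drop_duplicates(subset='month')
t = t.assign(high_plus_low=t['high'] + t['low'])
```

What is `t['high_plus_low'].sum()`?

72

filter rows where high > 17:
   low month  high   cond
0    0   Dec    21    sun
3   12   Jan    39  cloud
5   -1   Jan    35   rain
drop duplicate month (keep=first):
   low month  high   cond
0    0   Dec    21    sun
3   12   Jan    39  cloud
add column high_plus_low = t['high'] + t['low']:
   low month  high   cond  high_plus_low
0    0   Dec    21    sun             21
3   12   Jan    39  cloud             51
So sum() = 72.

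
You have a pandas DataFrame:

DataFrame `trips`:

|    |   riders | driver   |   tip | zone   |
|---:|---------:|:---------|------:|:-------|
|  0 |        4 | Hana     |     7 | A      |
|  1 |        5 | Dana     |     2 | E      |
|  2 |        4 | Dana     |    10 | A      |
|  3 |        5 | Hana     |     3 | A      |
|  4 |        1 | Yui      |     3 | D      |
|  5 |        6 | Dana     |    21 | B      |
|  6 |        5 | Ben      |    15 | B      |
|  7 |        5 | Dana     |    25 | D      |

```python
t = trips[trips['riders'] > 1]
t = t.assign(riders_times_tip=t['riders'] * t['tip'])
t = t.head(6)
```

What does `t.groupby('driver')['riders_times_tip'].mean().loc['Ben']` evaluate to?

75.0

filter rows where riders > 1:
   riders driver  tip zone
0       4   Hana    7    A
1       5   Dana    2    E
2       4   Dana   10    A
3       5   Hana    3    A
5       6   Dana   21    B
6       5    Ben   15    B
7       5   Dana   25    D
add column riders_times_tip = t['riders'] * t['tip']:
   riders driver  tip zone  riders_times_tip
0       4   Hana    7    A                28
1       5   Dana    2    E                10
2       4   Dana   10    A                40
3       5   Hana    3    A                15
5       6   Dana   21    B               126
6       5    Ben   15    B                75
7       5   Dana   25    D               125
take first 6 rows:
   riders driver  tip zone  riders_times_tip
0       4   Hana    7    A                28
1       5   Dana    2    E                10
2       4   Dana   10    A                40
3       5   Hana    3    A                15
5       6   Dana   21    B               126
6       5    Ben   15    B                75
group by driver, mean of riders_times_tip:
driver
Ben     75.000000
Dana    58.666667
Hana    21.500000
Name: riders_times_tip, dtype: float64
Then the value at index 'Ben': 75.0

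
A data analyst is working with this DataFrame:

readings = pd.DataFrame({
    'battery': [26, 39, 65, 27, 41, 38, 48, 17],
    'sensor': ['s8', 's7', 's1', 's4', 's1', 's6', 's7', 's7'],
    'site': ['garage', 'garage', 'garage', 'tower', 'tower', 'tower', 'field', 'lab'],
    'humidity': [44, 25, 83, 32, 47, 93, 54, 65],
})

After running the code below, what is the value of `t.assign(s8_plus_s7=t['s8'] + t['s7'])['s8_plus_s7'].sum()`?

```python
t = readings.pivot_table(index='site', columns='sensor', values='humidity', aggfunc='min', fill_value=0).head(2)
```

pivot: rows=site, cols=sensor, min(humidity):
sensor  s1  s4  s6  s7  s8
site                      
field    0   0   0  54   0
garage  83   0   0  25  44
lab      0   0   0  65   0
tower   47  32  93   0   0
take first 2 rows:
sensor  s1  s4  s6  s7  s8
site                      
field    0   0   0  54   0
garage  83   0   0  25  44
add column s8_plus_s7 = t['s8'] + t['s7']:
sensor  s1  s4  s6  s7  s8  s8_plus_s7
site                                  
field    0   0   0  54   0          54
garage  83   0   0  25  44          69
So sum() = 123.

123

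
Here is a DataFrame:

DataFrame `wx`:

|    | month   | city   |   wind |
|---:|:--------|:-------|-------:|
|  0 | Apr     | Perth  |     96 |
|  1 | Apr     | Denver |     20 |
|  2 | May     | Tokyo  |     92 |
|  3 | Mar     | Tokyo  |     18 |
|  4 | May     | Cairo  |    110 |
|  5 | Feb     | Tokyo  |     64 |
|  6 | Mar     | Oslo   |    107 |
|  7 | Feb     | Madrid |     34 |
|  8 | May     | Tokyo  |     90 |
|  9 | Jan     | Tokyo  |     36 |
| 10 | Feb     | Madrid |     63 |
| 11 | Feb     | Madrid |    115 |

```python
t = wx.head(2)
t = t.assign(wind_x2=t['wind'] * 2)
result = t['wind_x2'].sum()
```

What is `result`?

232

take first 2 rows:
  month    city  wind
0   Apr   Perth    96
1   Apr  Denver    20
add column wind_x2 = t['wind'] * 2:
  month    city  wind  wind_x2
0   Apr   Perth    96      192
1   Apr  Denver    20       40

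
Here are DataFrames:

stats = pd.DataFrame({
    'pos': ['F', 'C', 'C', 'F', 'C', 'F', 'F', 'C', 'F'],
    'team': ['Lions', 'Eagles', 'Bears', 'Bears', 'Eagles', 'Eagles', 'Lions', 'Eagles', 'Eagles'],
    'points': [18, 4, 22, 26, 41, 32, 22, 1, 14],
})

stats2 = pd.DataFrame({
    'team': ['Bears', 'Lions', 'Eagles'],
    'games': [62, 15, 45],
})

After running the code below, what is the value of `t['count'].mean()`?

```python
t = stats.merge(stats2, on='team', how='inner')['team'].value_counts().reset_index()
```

merge on 'team' (how='inner') → 9 rows:
  pos    team  points  games
0   F   Lions      18     15
1   C  Eagles       4     45
2   C   Bears      22     62
3   F   Bears      26     62
4   C  Eagles      41     45
5   F  Eagles      32     45
6   F   Lions      22     15
7   C  Eagles       1     45
8   F  Eagles      14     45
value_counts of team:
team
Eagles    5
Lions     2
Bears     2
Name: count, dtype: int64
reset_index():
     team  count
0  Eagles      5
1   Lions      2
2   Bears      2

3.0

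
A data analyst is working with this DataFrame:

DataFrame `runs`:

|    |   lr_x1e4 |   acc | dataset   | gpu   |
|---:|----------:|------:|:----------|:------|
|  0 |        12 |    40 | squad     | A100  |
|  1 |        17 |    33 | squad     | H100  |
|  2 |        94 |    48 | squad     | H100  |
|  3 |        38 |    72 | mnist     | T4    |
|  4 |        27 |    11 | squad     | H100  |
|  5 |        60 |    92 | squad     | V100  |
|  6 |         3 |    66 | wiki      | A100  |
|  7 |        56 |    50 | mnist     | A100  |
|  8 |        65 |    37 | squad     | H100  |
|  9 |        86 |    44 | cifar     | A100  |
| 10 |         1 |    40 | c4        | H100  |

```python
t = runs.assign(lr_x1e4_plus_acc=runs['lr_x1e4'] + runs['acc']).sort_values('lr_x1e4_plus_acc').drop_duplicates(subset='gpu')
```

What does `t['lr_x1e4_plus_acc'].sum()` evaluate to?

352

add column lr_x1e4_plus_acc = runs['lr_x1e4'] + runs['acc']:
    lr_x1e4  acc dataset   gpu  lr_x1e4_plus_acc
0        12   40   squad  A100                52
1        17   33   squad  H100                50
2        94   48   squad  H100               142
3        38   72   mnist    T4               110
4        27   11   squad  H100                38
5        60   92   squad  V100               152
6         3   66    wiki  A100                69
7        56   50   mnist  A100               106
8        65   37   squad  H100               102
9        86   44   cifar  A100               130
10        1   40      c4  H100                41
sort by lr_x1e4_plus_acc:
    lr_x1e4  acc dataset   gpu  lr_x1e4_plus_acc
4        27   11   squad  H100                38
10        1   40      c4  H100                41
1        17   33   squad  H100                50
0        12   40   squad  A100                52
6         3   66    wiki  A100                69
8        65   37   squad  H100               102
7        56   50   mnist  A100               106
3        38   72   mnist    T4               110
9        86   44   cifar  A100               130
2        94   48   squad  H100               142
5        60   92   squad  V100               152
drop duplicate gpu (keep=first):
   lr_x1e4  acc dataset   gpu  lr_x1e4_plus_acc
4       27   11   squad  H100                38
0       12   40   squad  A100                52
3       38   72   mnist    T4               110
5       60   92   squad  V100               152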